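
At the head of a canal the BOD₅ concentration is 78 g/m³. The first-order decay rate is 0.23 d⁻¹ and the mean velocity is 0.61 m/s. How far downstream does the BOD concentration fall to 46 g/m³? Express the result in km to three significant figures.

121 km

From C = C₀·e^(−kt), t = ln(C₀/C)/k = ln(78/46)/0.23 = 0.5281/0.23 = 2.296 d.
Distance = v·t = 0.61 m/s × 1.984e+05 s = 1.21e+05 m = 121 km.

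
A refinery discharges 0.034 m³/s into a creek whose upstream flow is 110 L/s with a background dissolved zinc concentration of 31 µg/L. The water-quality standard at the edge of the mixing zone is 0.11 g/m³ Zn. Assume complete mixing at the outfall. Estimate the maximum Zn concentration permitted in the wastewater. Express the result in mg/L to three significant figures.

0.366 mg/L

110 L/s = 0.11 m³/s.
31 µg/L = 0.031 mg/L.
Mass balance: 0.11·0.144 = 0.034·Cₑ + 0.11·0.031.
Cₑ = (0.01584 − 0.00341) / 0.034 = 0.3656 mg/L.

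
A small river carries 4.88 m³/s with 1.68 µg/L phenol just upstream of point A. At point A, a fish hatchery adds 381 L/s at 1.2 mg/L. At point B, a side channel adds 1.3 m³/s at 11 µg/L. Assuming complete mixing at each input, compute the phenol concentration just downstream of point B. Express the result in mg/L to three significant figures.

0.0731 mg/L

1.68 µg/L = 0.00168 mg/L.
381 L/s = 0.381 m³/s.
After input A: C = (4.88·0.00168 + 0.381·1.2) / 5.261 = 0.08846 mg/L.
11 µg/L = 0.011 mg/L.
After input B: C = (5.261·0.08846 + 1.3·0.011) / 6.561 = 0.07311 mg/L.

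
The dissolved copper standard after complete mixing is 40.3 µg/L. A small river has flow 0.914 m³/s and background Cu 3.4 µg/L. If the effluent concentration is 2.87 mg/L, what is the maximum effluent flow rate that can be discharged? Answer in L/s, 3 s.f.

11.9 L/s

3.4 µg/L = 0.0034 mg/L.
40.3 µg/L = 0.0403 mg/L.
Mass balance at complete mixing: C_std·(Q_w + Q_r) = Q_w·C_e + Q_r·C_b.
Rearranging, Q_w = Q_r·(C_std − C_b)/(C_e − C_std) = 0.914·(0.0403 − 0.0034) / (2.87 − 0.0403) = 0.01192 m³/s.
= 11.92 L/s.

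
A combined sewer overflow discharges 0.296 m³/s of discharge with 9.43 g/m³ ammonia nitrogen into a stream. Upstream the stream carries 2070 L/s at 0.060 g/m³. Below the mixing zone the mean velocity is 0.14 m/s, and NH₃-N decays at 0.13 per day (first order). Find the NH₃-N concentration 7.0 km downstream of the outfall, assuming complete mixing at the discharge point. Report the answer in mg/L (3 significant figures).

1.14 mg/L

2070 L/s = 2.07 m³/s.
After complete mixing, C₀ = (0.296·9.43 + 2.07·0.06) / 2.366 = 1.232 mg/L.
Travel time t = 7000 m / 0.14 m/s = 5e+04 s = 0.5787 d.
C = 1.232·exp(−0.13·0.5787) = 1.232·0.9275 = 1.143 mg/L.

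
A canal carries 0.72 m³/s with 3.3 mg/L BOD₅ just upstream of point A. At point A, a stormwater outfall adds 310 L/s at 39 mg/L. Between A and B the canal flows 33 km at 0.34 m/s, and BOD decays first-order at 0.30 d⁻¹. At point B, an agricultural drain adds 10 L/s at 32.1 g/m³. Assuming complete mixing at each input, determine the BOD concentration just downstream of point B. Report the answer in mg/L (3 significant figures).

310 L/s = 0.31 m³/s.
After input A: C = (0.72·3.3 + 0.31·39) / 1.03 = 14.04 mg/L.
Over the 33 km reach to input B (t = 9.706e+04 s = 1.123 d), decay gives C = 14.04·exp(−0.30·1.123) = 10.03 mg/L.
10 L/s = 0.01 m³/s.
After input B: C = (1.03·10.03 + 0.01·32.1) / 1.04 = 10.24 mg/L.

10.2 mg/L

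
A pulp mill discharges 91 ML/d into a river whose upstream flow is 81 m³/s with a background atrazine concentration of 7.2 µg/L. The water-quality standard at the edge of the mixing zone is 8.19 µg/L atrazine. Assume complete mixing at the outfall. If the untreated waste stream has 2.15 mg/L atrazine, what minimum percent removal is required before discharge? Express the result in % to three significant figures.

91 ML/d = 1.053 m³/s.
7.2 µg/L = 0.0072 mg/L.
8.19 µg/L = 0.00819 mg/L.
Mass balance: 0.00819·82.05 = 1.053·Cₑ + 81·0.0072.
Cₑ = (0.672 − 0.5832) / 1.053 = 0.08433 mg/L.
Required removal = 1 − 0.08433/2.15 = 96.08 %.

96.1 %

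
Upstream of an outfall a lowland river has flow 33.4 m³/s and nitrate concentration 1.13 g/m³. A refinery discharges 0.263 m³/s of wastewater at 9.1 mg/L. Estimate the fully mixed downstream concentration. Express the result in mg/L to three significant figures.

Conservation of mass across the mixing zone: C = (0.263·9.1 + 33.4·1.13) / (0.263 + 33.4) = 40.14/33.66 = 1.192 mg/L.

1.19 mg/L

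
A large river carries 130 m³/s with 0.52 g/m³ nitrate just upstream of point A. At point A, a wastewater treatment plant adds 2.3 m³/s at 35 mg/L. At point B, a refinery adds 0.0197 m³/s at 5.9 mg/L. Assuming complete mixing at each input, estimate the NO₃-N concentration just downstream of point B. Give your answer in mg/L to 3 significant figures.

After input A: C = (130·0.52 + 2.3·35) / 132.3 = 1.119 mg/L.
After input B: C = (132.3·1.119 + 0.0197·5.9) / 132.3 = 1.12 mg/L.

1.12 mg/L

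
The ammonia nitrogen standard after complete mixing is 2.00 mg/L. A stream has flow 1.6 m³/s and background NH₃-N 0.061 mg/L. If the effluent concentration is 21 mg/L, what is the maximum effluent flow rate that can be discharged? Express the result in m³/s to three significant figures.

0.163 m³/s

Mass balance at complete mixing: C_std·(Q_w + Q_r) = Q_w·C_e + Q_r·C_b.
Rearranging, Q_w = Q_r·(C_std − C_b)/(C_e − C_std) = 1.6·(2 − 0.061) / (21 − 2) = 0.1633 m³/s.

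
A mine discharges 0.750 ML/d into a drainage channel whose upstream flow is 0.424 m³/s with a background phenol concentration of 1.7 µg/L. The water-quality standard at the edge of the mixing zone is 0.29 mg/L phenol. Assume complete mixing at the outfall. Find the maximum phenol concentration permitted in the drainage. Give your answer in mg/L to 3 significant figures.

14.4 mg/L

0.750 ML/d = 0.008681 m³/s.
1.7 µg/L = 0.0017 mg/L.
Mass balance: 0.29·0.4327 = 0.008681·Cₑ + 0.424·0.0017.
Cₑ = (0.1255 − 0.0007208) / 0.008681 = 14.37 mg/L.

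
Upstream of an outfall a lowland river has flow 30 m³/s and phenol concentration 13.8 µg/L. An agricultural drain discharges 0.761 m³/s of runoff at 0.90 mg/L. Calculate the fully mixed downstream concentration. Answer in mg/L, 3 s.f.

0.0357 mg/L

13.8 µg/L = 0.0138 mg/L.
By mass balance at complete mixing, C = (0.761·0.9 + 30·0.0138) / (0.761 + 30) = 1.099/30.76 = 0.03572 mg/L.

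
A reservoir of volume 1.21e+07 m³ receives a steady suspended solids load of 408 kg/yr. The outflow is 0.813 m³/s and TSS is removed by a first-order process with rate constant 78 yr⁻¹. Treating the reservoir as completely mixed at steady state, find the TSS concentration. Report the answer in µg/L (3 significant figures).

Outflow Q = 0.813 m³/s × 3.156e+07 s/yr = 2.566e+07 m³/yr.
Steady-state CSTR mass balance: W = Q·C + k·V·C, so C = W/(Q + kV).
Q + kV = 2.566e+07 + 78·1.21e+07 = 9.695e+08 m³/yr.
C = 408/9.695e+08 = 4.209e-07 kg/m³ = 0.0004209 mg/L = 0.4209 µg/L.

0.421 µg/L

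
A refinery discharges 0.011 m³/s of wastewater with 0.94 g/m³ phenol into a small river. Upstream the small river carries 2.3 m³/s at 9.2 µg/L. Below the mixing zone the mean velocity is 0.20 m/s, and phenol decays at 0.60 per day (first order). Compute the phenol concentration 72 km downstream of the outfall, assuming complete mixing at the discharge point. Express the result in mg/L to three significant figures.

9.2 µg/L = 0.0092 mg/L.
After complete mixing, C₀ = (0.011·0.94 + 2.3·0.0092) / 2.311 = 0.01363 mg/L.
Travel time t = 7.2e+04 m / 0.20 m/s = 3.6e+05 s = 4.167 d.
C = 0.01363·exp(−0.60·4.167) = 0.01363·0.08208 = 0.001119 mg/L.

0.00112 mg/L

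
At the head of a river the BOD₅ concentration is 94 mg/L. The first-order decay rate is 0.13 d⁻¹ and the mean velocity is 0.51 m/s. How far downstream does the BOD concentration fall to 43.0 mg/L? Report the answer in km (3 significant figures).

From C = C₀·e^(−kt), t = ln(C₀/C)/k = ln(94/43.0)/0.13 = 0.7821/0.13 = 6.016 d.
Distance = v·t = 0.51 m/s × 5.198e+05 s = 2.651e+05 m = 265.1 km.

265 km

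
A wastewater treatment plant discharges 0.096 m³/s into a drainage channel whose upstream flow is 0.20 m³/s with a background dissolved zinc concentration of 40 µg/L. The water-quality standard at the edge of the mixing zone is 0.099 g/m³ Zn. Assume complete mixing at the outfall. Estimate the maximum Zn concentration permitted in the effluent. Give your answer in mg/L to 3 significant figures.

0.222 mg/L

40 µg/L = 0.04 mg/L.
Mass balance: 0.099·0.296 = 0.096·Cₑ + 0.2·0.04.
Cₑ = (0.0293 − 0.008) / 0.096 = 0.2219 mg/L.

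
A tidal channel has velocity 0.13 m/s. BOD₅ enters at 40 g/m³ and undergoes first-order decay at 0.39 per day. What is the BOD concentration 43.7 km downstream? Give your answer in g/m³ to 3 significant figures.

8.77 g/m³

Travel time t = 43.7 km / 0.13 m/s = 4.37e+04/0.13 = 3.362e+05 s = 3.891 d.
First-order decay: C = 40·exp(−0.39·3.891) = 40·0.2193 = 8.772 g/m³.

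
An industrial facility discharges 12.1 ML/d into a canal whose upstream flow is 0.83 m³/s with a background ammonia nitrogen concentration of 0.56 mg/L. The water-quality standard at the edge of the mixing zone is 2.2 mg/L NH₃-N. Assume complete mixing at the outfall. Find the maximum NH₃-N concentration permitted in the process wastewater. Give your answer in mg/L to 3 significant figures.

11.9 mg/L

12.1 ML/d = 0.14 m³/s.
Mass balance: 2.2·0.97 = 0.14·Cₑ + 0.83·0.56.
Cₑ = (2.134 − 0.4648) / 0.14 = 11.92 mg/L.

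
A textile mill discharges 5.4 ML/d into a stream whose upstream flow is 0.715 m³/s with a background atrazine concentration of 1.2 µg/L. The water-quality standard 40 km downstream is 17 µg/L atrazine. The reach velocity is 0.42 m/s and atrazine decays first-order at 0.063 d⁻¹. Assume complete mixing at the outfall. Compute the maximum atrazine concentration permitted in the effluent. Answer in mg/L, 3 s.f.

0.213 mg/L

5.4 ML/d = 0.0625 m³/s.
1.2 µg/L = 0.0012 mg/L.
17 µg/L = 0.017 mg/L.
Travel time to the compliance point: t = 4e+04/0.42 = 9.524e+04 s = 1.102 d; decay factor exp(−0.063·1.102) = 0.9329.
So the concentration just after mixing may be at most 0.017/0.9329 = 0.01822 mg/L.
Mass balance: 0.01822·0.7775 = 0.0625·Cₑ + 0.715·0.0012.
Cₑ = (0.01417 − 0.000858) / 0.0625 = 0.213 mg/L.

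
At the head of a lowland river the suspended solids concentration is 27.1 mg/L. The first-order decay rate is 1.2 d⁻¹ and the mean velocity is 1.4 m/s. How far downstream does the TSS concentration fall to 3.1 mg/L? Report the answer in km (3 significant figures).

From C = C₀·e^(−kt), t = ln(C₀/C)/k = ln(27.1/3.1)/1.2 = 2.168/1.2 = 1.807 d.
Distance = v·t = 1.4 m/s × 1.561e+05 s = 2.185e+05 m = 218.5 km.

219 km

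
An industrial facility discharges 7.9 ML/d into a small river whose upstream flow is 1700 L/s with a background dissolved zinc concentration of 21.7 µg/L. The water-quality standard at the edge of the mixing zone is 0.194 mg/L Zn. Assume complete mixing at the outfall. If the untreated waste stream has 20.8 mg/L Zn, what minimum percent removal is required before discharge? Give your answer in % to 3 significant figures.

7.9 ML/d = 0.09144 m³/s.
1700 L/s = 1.7 m³/s.
21.7 µg/L = 0.0217 mg/L.
Mass balance: 0.194·1.791 = 0.09144·Cₑ + 1.7·0.0217.
Cₑ = (0.3475 − 0.03689) / 0.09144 = 3.397 mg/L.
Required removal = 1 − 3.397/20.8 = 83.67 %.

83.7 %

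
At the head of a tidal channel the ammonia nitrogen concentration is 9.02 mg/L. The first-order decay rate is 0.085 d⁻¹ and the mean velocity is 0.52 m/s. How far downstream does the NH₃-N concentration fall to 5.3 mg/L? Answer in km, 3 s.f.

281 km

From C = C₀·e^(−kt), t = ln(C₀/C)/k = ln(9.02/5.3)/0.085 = 0.5317/0.085 = 6.256 d.
Distance = v·t = 0.52 m/s × 5.405e+05 s = 2.811e+05 m = 281.1 km.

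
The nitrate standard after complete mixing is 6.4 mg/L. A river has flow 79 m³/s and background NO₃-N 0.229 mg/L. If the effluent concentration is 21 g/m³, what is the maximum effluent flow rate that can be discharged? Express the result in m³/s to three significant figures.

33.4 m³/s

Mass balance at complete mixing: C_std·(Q_w + Q_r) = Q_w·C_e + Q_r·C_b.
Rearranging, Q_w = Q_r·(C_std − C_b)/(C_e − C_std) = 79·(6.4 − 0.229) / (21 − 6.4) = 33.39 m³/s.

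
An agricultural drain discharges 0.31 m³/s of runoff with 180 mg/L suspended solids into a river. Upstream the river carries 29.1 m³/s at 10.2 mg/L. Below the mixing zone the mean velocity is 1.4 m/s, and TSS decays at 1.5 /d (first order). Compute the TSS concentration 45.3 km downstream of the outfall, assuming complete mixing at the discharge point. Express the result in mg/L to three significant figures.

6.84 mg/L

After complete mixing, C₀ = (0.31·180 + 29.1·10.2) / 29.41 = 11.99 mg/L.
Travel time t = 4.53e+04 m / 1.4 m/s = 3.236e+04 s = 0.3745 d.
C = 11.99·exp(−1.5·0.3745) = 11.99·0.5702 = 6.837 mg/L.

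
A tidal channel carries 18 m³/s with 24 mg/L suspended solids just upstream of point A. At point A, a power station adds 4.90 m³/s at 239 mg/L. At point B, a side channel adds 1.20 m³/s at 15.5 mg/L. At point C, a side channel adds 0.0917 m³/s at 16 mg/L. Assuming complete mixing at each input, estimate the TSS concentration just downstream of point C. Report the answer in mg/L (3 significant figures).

After input A: C = (18·24 + 4.9·239) / 22.9 = 70 mg/L.
After input B: C = (22.9·70 + 1.2·15.5) / 24.1 = 67.29 mg/L.
After input C: C = (24.1·67.29 + 0.0917·16) / 24.19 = 67.1 mg/L.

67.1 mg/L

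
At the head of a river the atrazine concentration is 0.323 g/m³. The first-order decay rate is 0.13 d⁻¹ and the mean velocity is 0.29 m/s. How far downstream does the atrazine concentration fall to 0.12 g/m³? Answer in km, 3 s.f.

From C = C₀·e^(−kt), t = ln(C₀/C)/k = ln(0.323/0.12)/0.13 = 0.9902/0.13 = 7.617 d.
Distance = v·t = 0.29 m/s × 6.581e+05 s = 1.908e+05 m = 190.8 km.

191 km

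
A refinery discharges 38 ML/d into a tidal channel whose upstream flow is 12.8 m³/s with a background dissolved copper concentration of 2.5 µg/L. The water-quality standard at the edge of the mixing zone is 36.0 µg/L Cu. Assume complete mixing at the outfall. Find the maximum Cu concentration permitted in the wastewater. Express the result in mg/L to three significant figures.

38 ML/d = 0.4398 m³/s.
2.5 µg/L = 0.0025 mg/L.
36.0 µg/L = 0.036 mg/L.
Mass balance: 0.036·13.24 = 0.4398·Cₑ + 12.8·0.0025.
Cₑ = (0.4766 − 0.032) / 0.4398 = 1.011 mg/L.

1.01 mg/L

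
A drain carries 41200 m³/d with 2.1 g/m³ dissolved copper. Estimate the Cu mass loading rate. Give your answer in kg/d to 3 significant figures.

41200 m³/d = 0.4769 m³/s.
Mass flux = Q·C = 0.4769 m³/s × 2.1 g/m³ = 1.001 g/s.
= 1.001 g/s × 86.4 = 86.52 kg/d.

86.5 kg/d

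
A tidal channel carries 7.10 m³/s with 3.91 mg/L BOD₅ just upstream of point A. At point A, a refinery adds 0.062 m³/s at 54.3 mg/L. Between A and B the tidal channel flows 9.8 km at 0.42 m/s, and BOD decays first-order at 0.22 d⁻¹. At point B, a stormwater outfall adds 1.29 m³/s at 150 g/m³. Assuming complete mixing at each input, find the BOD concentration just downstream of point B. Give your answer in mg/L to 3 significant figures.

After input A: C = (7.1·3.91 + 0.062·54.3) / 7.162 = 4.346 mg/L.
Over the 9.8 km reach to input B (t = 2.333e+04 s = 0.2701 d), decay gives C = 4.346·exp(−0.22·0.2701) = 4.096 mg/L.
After input B: C = (7.162·4.096 + 1.29·150) / 8.452 = 26.36 mg/L.

26.4 mg/L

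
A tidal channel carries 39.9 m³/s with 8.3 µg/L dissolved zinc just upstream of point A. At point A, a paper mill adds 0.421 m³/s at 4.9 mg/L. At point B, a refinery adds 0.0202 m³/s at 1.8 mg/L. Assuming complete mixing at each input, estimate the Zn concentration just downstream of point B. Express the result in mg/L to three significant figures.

8.3 µg/L = 0.0083 mg/L.
After input A: C = (39.9·0.0083 + 0.421·4.9) / 40.32 = 0.05938 mg/L.
After input B: C = (40.32·0.05938 + 0.0202·1.8) / 40.34 = 0.06025 mg/L.

0.0602 mg/L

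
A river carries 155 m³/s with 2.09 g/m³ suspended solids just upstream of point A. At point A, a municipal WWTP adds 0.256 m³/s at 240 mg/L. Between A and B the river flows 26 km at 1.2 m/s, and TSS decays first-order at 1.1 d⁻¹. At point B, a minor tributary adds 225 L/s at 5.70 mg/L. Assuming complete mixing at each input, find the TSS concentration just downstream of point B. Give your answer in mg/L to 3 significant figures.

After input A: C = (155·2.09 + 0.256·240) / 155.3 = 2.482 mg/L.
Over the 26 km reach to input B (t = 2.167e+04 s = 0.2508 d), decay gives C = 2.482·exp(−1.1·0.2508) = 1.884 mg/L.
225 L/s = 0.225 m³/s.
After input B: C = (155.3·1.884 + 0.225·5.7) / 155.5 = 1.889 mg/L.

1.89 mg/L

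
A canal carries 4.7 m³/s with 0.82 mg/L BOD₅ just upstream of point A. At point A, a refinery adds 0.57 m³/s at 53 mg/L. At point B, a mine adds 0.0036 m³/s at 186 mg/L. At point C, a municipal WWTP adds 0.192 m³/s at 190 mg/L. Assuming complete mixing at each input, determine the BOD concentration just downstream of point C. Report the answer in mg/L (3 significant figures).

13.0 mg/L

After input A: C = (4.7·0.82 + 0.57·53) / 5.27 = 6.464 mg/L.
After input B: C = (5.27·6.464 + 0.0036·186) / 5.274 = 6.586 mg/L.
After input C: C = (5.274·6.586 + 0.192·190) / 5.466 = 13.03 mg/L.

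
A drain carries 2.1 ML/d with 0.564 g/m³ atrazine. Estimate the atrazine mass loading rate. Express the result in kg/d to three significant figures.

2.1 ML/d = 0.02431 m³/s.
Mass flux = Q·C = 0.02431 m³/s × 0.564 g/m³ = 0.01371 g/s.
= 0.01371 g/s × 86.4 = 1.184 kg/d.

1.18 kg/d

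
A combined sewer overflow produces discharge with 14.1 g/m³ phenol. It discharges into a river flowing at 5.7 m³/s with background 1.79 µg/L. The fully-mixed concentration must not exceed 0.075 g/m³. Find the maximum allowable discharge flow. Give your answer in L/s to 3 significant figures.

29.8 L/s

1.79 µg/L = 0.00179 mg/L.
Mass balance at complete mixing: C_std·(Q_w + Q_r) = Q_w·C_e + Q_r·C_b.
Rearranging, Q_w = Q_r·(C_std − C_b)/(C_e − C_std) = 5.7·(0.075 − 0.00179) / (14.1 − 0.075) = 0.02975 m³/s.
= 29.75 L/s.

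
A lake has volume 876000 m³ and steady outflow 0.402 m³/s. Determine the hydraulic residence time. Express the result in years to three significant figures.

Q = 0.402 m³/s × 3.156e+07 s/yr = 1.269e+07 m³/yr.
Hydraulic residence time τ = V/Q = 876000/1.269e+07 = 0.06905 yr.

0.0691 yr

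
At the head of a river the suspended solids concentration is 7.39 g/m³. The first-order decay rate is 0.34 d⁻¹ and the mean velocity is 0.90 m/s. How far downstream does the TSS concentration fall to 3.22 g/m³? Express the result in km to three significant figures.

190 km

From C = C₀·e^(−kt), t = ln(C₀/C)/k = ln(7.39/3.22)/0.34 = 0.8307/0.34 = 2.443 d.
Distance = v·t = 0.90 m/s × 2.111e+05 s = 1.9e+05 m = 190 km.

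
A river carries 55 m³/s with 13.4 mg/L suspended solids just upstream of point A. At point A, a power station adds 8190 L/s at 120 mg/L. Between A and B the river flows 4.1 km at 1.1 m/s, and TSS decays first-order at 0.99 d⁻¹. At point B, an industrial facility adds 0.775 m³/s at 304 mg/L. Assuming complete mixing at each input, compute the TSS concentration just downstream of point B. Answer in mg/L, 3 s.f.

8190 L/s = 8.19 m³/s.
After input A: C = (55·13.4 + 8.19·120) / 63.19 = 27.22 mg/L.
Over the 4.1 km reach to input B (t = 3727 s = 0.04314 d), decay gives C = 27.22·exp(−0.99·0.04314) = 26.08 mg/L.
After input B: C = (63.19·26.08 + 0.775·304) / 63.96 = 29.45 mg/L.

29.4 mg/L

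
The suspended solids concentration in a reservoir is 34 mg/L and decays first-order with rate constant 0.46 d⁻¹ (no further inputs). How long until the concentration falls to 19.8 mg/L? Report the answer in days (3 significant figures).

1.18 d

t = ln(C₀/C)/k = ln(34/19.8)/0.46 = 0.5407/0.46 = 1.175 d.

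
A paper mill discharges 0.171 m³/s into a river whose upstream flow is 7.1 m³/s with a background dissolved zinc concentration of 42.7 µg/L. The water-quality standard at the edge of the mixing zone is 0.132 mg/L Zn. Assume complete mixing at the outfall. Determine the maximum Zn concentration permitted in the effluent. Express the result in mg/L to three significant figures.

3.84 mg/L

42.7 µg/L = 0.0427 mg/L.
Mass balance: 0.132·7.271 = 0.171·Cₑ + 7.1·0.0427.
Cₑ = (0.9598 − 0.3032) / 0.171 = 3.84 mg/L.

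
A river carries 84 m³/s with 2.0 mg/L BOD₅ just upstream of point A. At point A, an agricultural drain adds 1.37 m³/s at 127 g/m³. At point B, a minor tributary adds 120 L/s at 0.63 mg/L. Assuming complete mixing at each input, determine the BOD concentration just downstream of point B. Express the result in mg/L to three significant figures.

4.00 mg/L

After input A: C = (84·2 + 1.37·127) / 85.37 = 4.006 mg/L.
120 L/s = 0.12 m³/s.
After input B: C = (85.37·4.006 + 0.12·0.63) / 85.49 = 4.001 mg/L.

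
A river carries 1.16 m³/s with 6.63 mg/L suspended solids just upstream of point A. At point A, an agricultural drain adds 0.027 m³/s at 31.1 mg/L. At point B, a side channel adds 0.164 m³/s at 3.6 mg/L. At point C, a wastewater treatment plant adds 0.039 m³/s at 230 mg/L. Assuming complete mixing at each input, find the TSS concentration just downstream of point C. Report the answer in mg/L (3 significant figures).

13.0 mg/L

After input A: C = (1.16·6.63 + 0.027·31.1) / 1.187 = 7.187 mg/L.
After input B: C = (1.187·7.187 + 0.164·3.6) / 1.351 = 6.751 mg/L.
After input C: C = (1.351·6.751 + 0.039·230) / 1.39 = 13.02 mg/L.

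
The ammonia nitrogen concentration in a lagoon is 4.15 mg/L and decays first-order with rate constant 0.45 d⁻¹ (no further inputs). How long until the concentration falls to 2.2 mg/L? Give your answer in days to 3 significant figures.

1.41 d

t = ln(C₀/C)/k = ln(4.15/2.2)/0.45 = 0.6347/0.45 = 1.41 d.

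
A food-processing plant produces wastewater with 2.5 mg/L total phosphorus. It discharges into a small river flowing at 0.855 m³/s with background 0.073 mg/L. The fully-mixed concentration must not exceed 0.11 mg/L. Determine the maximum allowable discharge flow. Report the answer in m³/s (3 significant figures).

0.0132 m³/s

Mass balance at complete mixing: C_std·(Q_w + Q_r) = Q_w·C_e + Q_r·C_b.
Rearranging, Q_w = Q_r·(C_std − C_b)/(C_e − C_std) = 0.855·(0.11 − 0.073) / (2.5 − 0.11) = 0.01324 m³/s.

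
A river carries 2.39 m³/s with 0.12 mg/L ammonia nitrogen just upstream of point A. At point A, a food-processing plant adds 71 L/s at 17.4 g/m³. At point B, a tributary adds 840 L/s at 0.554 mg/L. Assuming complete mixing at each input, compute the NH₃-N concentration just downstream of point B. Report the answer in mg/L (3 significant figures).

71 L/s = 0.071 m³/s.
After input A: C = (2.39·0.12 + 0.071·17.4) / 2.461 = 0.6185 mg/L.
840 L/s = 0.84 m³/s.
After input B: C = (2.461·0.6185 + 0.84·0.554) / 3.301 = 0.6021 mg/L.

0.602 mg/L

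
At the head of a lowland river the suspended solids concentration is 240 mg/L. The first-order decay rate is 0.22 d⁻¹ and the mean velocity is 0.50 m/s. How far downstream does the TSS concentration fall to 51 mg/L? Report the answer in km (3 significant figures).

304 km

From C = C₀·e^(−kt), t = ln(C₀/C)/k = ln(240/51)/0.22 = 1.549/0.22 = 7.04 d.
Distance = v·t = 0.50 m/s × 6.083e+05 s = 3.041e+05 m = 304.1 km.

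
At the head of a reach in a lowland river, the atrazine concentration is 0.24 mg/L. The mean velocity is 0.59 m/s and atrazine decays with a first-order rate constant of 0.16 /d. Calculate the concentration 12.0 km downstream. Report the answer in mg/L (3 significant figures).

Travel time t = 12.0 km / 0.59 m/s = 1.2e+04/0.59 = 2.034e+04 s = 0.2354 d.
First-order decay: C = 0.24·exp(−0.16·0.2354) = 0.24·0.963 = 0.2311 mg/L.

0.231 mg/L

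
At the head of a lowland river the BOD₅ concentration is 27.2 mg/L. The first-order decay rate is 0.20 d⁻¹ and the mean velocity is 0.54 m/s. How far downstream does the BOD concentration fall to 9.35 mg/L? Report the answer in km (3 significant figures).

249 km

From C = C₀·e^(−kt), t = ln(C₀/C)/k = ln(27.2/9.35)/0.20 = 1.068/0.20 = 5.339 d.
Distance = v·t = 0.54 m/s × 4.613e+05 s = 2.491e+05 m = 249.1 km.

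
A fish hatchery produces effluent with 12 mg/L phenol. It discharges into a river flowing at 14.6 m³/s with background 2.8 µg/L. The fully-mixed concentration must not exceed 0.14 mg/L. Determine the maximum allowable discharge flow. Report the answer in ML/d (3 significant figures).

2.8 µg/L = 0.0028 mg/L.
Mass balance at complete mixing: C_std·(Q_w + Q_r) = Q_w·C_e + Q_r·C_b.
Rearranging, Q_w = Q_r·(C_std − C_b)/(C_e − C_std) = 14.6·(0.14 − 0.0028) / (12 − 0.14) = 0.1689 m³/s.
= 14.59 ML/d.

14.6 ML/d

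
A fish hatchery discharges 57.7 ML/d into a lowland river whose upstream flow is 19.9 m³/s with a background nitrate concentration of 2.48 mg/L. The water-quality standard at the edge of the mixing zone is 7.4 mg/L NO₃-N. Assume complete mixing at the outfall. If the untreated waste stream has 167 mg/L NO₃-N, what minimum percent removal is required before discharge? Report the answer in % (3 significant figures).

57.7 ML/d = 0.6678 m³/s.
Mass balance: 7.4·20.57 = 0.6678·Cₑ + 19.9·2.48.
Cₑ = (152.2 − 49.35) / 0.6678 = 154 mg/L.
Required removal = 1 − 154/167 = 7.78 %.

7.78 %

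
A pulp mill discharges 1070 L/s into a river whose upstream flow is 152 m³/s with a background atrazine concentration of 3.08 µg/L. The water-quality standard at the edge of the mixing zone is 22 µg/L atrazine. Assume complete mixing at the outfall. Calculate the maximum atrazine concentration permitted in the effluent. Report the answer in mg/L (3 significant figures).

1070 L/s = 1.07 m³/s.
3.08 µg/L = 0.00308 mg/L.
22 µg/L = 0.022 mg/L.
Mass balance: 0.022·153.1 = 1.07·Cₑ + 152·0.00308.
Cₑ = (3.368 − 0.4682) / 1.07 = 2.71 mg/L.

2.71 mg/L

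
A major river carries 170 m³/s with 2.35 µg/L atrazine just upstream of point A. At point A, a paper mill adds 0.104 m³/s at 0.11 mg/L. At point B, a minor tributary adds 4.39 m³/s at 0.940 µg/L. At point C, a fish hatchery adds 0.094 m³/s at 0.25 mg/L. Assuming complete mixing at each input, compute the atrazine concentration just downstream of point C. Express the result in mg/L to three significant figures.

0.00251 mg/L

2.35 µg/L = 0.00235 mg/L.
After input A: C = (170·0.00235 + 0.104·0.11) / 170.1 = 0.002416 mg/L.
0.940 µg/L = 0.00094 mg/L.
After input B: C = (170.1·0.002416 + 4.39·0.00094) / 174.5 = 0.002379 mg/L.
After input C: C = (174.5·0.002379 + 0.094·0.25) / 174.6 = 0.002512 mg/L.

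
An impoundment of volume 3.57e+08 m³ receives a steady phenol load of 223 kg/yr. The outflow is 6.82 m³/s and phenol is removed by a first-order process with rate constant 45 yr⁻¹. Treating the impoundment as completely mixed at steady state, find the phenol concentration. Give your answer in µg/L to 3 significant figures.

0.0137 µg/L

Outflow Q = 6.82 m³/s × 3.156e+07 s/yr = 2.152e+08 m³/yr.
Steady-state CSTR mass balance: W = Q·C + k·V·C, so C = W/(Q + kV).
Q + kV = 2.152e+08 + 45·3.57e+08 = 1.628e+10 m³/yr.
C = 223/1.628e+10 = 1.37e-08 kg/m³ = 1.37e-05 mg/L = 0.0137 µg/L.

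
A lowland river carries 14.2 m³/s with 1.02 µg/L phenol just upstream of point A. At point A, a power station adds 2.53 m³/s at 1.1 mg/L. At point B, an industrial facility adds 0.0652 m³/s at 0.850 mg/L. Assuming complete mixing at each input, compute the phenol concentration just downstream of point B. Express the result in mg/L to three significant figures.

0.170 mg/L

1.02 µg/L = 0.00102 mg/L.
After input A: C = (14.2·0.00102 + 2.53·1.1) / 16.73 = 0.1672 mg/L.
After input B: C = (16.73·0.1672 + 0.0652·0.85) / 16.8 = 0.1699 mg/L.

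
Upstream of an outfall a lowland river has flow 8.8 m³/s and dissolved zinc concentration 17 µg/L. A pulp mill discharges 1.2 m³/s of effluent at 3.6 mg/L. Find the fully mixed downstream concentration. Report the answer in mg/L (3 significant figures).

17 µg/L = 0.017 mg/L.
Conservation of mass across the mixing zone: C = (1.2·3.6 + 8.8·0.017) / (1.2 + 8.8) = 4.47/10 = 0.447 mg/L.

0.447 mg/L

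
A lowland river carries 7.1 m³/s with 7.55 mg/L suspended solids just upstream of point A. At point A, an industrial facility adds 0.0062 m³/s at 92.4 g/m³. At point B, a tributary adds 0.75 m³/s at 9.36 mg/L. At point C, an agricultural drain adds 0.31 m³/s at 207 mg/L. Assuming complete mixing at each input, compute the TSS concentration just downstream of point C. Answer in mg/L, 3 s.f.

15.4 mg/L

After input A: C = (7.1·7.55 + 0.0062·92.4) / 7.106 = 7.624 mg/L.
After input B: C = (7.106·7.624 + 0.75·9.36) / 7.856 = 7.79 mg/L.
After input C: C = (7.856·7.79 + 0.31·207) / 8.166 = 15.35 mg/L.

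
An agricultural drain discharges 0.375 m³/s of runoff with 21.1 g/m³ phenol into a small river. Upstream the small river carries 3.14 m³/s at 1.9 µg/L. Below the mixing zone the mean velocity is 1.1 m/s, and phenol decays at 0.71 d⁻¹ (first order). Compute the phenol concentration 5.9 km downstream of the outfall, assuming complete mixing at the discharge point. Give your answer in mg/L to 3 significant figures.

2.16 mg/L

1.9 µg/L = 0.0019 mg/L.
After complete mixing, C₀ = (0.375·21.1 + 3.14·0.0019) / 3.515 = 2.253 mg/L.
Travel time t = 5900 m / 1.1 m/s = 5364 s = 0.06208 d.
C = 2.253·exp(−0.71·0.06208) = 2.253·0.9569 = 2.156 mg/L.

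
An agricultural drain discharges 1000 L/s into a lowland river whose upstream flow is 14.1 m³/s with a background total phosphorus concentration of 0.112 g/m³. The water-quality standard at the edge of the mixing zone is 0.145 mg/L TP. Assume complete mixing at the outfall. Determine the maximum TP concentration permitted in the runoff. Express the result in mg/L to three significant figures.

1000 L/s = 1 m³/s.
Mass balance: 0.145·15.1 = 1·Cₑ + 14.1·0.112.
Cₑ = (2.189 − 1.579) / 1 = 0.6103 mg/L.

0.610 mg/L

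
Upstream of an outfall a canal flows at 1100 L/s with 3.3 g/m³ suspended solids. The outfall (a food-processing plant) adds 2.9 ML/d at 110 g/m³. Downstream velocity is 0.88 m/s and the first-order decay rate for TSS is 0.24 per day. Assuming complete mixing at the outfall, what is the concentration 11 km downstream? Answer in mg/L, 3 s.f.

6.24 mg/L

2.9 ML/d = 0.03356 m³/s.
1100 L/s = 1.1 m³/s.
After complete mixing, C₀ = (0.03356·110 + 1.1·3.3) / 1.134 = 6.459 mg/L.
Travel time t = 1.1e+04 m / 0.88 m/s = 1.25e+04 s = 0.1447 d.
C = 6.459·exp(−0.24·0.1447) = 6.459·0.9659 = 6.239 mg/L.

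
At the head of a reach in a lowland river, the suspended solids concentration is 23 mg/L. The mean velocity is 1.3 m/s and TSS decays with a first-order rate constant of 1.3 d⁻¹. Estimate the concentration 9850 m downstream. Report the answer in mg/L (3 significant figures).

Travel time t = 9850 m / 1.3 m/s = 9850/1.3 = 7577 s = 0.0877 d.
First-order decay: C = 23·exp(−1.3·0.0877) = 23·0.8923 = 20.52 mg/L.

20.5 mg/L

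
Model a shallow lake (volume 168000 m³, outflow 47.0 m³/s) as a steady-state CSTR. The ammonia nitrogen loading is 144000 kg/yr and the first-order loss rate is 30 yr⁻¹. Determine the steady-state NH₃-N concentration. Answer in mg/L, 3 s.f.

Outflow Q = 47.0 m³/s × 3.156e+07 s/yr = 1.483e+09 m³/yr.
Steady-state CSTR mass balance: W = Q·C + k·V·C, so C = W/(Q + kV).
Q + kV = 1.483e+09 + 30·168000 = 1.488e+09 m³/yr.
C = 144000/1.488e+09 = 9.676e-05 kg/m³ = 0.09676 mg/L.

0.0968 mg/L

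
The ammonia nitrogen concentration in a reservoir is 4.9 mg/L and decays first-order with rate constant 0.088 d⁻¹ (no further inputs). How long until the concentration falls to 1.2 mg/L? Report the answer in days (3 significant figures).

t = ln(C₀/C)/k = ln(4.9/1.2)/0.088 = 1.407/0.088 = 15.99 d.

16.0 d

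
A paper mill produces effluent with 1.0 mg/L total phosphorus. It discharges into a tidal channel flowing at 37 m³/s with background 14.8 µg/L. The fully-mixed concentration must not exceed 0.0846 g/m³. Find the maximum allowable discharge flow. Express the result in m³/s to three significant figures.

14.8 µg/L = 0.0148 mg/L.
Mass balance at complete mixing: C_std·(Q_w + Q_r) = Q_w·C_e + Q_r·C_b.
Rearranging, Q_w = Q_r·(C_std − C_b)/(C_e − C_std) = 37·(0.0846 − 0.0148) / (1 − 0.0846) = 2.821 m³/s.

2.82 m³/s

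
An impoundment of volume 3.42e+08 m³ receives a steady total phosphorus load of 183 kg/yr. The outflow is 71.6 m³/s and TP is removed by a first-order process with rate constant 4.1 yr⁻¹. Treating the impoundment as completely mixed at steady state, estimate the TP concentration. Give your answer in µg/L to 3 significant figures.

0.0500 µg/L

Outflow Q = 71.6 m³/s × 3.156e+07 s/yr = 2.26e+09 m³/yr.
Steady-state CSTR mass balance: W = Q·C + k·V·C, so C = W/(Q + kV).
Q + kV = 2.26e+09 + 4.1·3.42e+08 = 3.662e+09 m³/yr.
C = 183/3.662e+09 = 4.998e-08 kg/m³ = 4.998e-05 mg/L = 0.04998 µg/L.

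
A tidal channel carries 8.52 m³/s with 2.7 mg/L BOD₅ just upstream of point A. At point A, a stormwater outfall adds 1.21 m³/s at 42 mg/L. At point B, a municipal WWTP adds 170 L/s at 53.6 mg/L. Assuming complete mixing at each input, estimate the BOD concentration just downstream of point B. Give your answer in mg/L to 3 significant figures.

After input A: C = (8.52·2.7 + 1.21·42) / 9.73 = 7.587 mg/L.
170 L/s = 0.17 m³/s.
After input B: C = (9.73·7.587 + 0.17·53.6) / 9.9 = 8.377 mg/L.

8.38 mg/L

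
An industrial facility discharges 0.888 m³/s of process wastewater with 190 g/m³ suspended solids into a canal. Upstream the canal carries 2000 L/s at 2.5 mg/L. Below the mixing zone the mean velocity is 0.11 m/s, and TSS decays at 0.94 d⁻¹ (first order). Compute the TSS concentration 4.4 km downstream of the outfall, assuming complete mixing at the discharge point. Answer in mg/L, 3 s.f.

2000 L/s = 2 m³/s.
After complete mixing, C₀ = (0.888·190 + 2·2.5) / 2.888 = 60.15 mg/L.
Travel time t = 4400 m / 0.11 m/s = 4e+04 s = 0.463 d.
C = 60.15·exp(−0.94·0.463) = 60.15·0.6471 = 38.93 mg/L.

38.9 mg/L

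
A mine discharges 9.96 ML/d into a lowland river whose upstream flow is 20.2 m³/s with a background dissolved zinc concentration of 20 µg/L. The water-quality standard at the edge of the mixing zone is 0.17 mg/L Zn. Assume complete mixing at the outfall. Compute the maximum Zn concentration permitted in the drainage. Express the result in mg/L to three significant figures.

26.5 mg/L

9.96 ML/d = 0.1153 m³/s.
20 µg/L = 0.02 mg/L.
Mass balance: 0.17·20.32 = 0.1153·Cₑ + 20.2·0.02.
Cₑ = (3.454 − 0.404) / 0.1153 = 26.45 mg/L.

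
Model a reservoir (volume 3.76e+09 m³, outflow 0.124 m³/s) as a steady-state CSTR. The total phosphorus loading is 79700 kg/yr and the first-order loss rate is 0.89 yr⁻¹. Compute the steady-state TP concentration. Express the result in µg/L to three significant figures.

23.8 µg/L

Outflow Q = 0.124 m³/s × 3.156e+07 s/yr = 3.913e+06 m³/yr.
Steady-state CSTR mass balance: W = Q·C + k·V·C, so C = W/(Q + kV).
Q + kV = 3.913e+06 + 0.89·3.76e+09 = 3.35e+09 m³/yr.
C = 79700/3.35e+09 = 2.379e-05 kg/m³ = 0.02379 mg/L = 23.79 µg/L.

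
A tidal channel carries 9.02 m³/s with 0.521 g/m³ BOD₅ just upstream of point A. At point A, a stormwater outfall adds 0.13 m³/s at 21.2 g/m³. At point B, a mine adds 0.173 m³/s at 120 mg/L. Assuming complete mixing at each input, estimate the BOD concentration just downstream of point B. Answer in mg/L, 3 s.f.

3.03 mg/L

After input A: C = (9.02·0.521 + 0.13·21.2) / 9.15 = 0.8148 mg/L.
After input B: C = (9.15·0.8148 + 0.173·120) / 9.323 = 3.026 mg/L.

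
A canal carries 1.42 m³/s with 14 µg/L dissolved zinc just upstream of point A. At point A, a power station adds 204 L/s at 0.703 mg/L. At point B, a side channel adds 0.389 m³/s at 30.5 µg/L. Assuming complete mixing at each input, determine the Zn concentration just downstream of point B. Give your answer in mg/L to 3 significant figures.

14 µg/L = 0.014 mg/L.
204 L/s = 0.204 m³/s.
After input A: C = (1.42·0.014 + 0.204·0.703) / 1.624 = 0.1005 mg/L.
30.5 µg/L = 0.0305 mg/L.
After input B: C = (1.624·0.1005 + 0.389·0.0305) / 2.013 = 0.08701 mg/L.

0.0870 mg/L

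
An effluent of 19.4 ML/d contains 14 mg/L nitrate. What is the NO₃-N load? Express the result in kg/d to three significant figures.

272 kg/d

19.4 ML/d = 0.2245 m³/s.
Mass flux = Q·C = 0.2245 m³/s × 14 g/m³ = 3.144 g/s.
= 3.144 g/s × 86.4 = 271.6 kg/d.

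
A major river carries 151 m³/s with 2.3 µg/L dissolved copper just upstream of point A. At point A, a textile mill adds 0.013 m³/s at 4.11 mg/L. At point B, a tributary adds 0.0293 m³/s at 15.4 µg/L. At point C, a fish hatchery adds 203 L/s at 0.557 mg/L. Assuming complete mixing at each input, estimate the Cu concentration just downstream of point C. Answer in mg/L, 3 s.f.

0.00340 mg/L

2.3 µg/L = 0.0023 mg/L.
After input A: C = (151·0.0023 + 0.013·4.11) / 151 = 0.002654 mg/L.
15.4 µg/L = 0.0154 mg/L.
After input B: C = (151·0.002654 + 0.0293·0.0154) / 151 = 0.002656 mg/L.
203 L/s = 0.203 m³/s.
After input C: C = (151·0.002656 + 0.203·0.557) / 151.2 = 0.0034 mg/L.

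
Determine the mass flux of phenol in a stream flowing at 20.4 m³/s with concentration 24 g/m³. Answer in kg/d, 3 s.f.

42300 kg/d

Mass flux = Q·C = 20.4 m³/s × 24 g/m³ = 489.6 g/s.
= 489.6 g/s × 86.4 = 4.23e+04 kg/d.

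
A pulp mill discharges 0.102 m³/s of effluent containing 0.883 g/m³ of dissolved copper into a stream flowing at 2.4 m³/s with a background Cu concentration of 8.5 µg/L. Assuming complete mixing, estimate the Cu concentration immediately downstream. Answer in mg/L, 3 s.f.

8.5 µg/L = 0.0085 mg/L.
Conservation of mass across the mixing zone: C = (0.102·0.883 + 2.4·0.0085) / (0.102 + 2.4) = 0.1105/2.502 = 0.04415 mg/L.

0.0442 mg/L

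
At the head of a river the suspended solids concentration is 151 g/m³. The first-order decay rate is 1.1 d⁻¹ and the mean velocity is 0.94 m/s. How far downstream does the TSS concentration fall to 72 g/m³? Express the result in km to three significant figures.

From C = C₀·e^(−kt), t = ln(C₀/C)/k = ln(151/72)/1.1 = 0.7406/1.1 = 0.6733 d.
Distance = v·t = 0.94 m/s × 5.817e+04 s = 5.468e+04 m = 54.68 km.

54.7 km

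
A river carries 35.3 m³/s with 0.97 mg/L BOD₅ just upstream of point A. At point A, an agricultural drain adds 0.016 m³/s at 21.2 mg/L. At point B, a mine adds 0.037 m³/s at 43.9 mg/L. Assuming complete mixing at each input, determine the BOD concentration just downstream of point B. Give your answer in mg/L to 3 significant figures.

After input A: C = (35.3·0.97 + 0.016·21.2) / 35.32 = 0.9792 mg/L.
After input B: C = (35.32·0.9792 + 0.037·43.9) / 35.35 = 1.024 mg/L.

1.02 mg/L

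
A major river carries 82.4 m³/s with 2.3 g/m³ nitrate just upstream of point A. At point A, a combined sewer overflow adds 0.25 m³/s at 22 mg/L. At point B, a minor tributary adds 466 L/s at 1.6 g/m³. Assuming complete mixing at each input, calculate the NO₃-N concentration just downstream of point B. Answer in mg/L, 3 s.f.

2.36 mg/L

After input A: C = (82.4·2.3 + 0.25·22) / 82.65 = 2.36 mg/L.
466 L/s = 0.466 m³/s.
After input B: C = (82.65·2.36 + 0.466·1.6) / 83.12 = 2.355 mg/L.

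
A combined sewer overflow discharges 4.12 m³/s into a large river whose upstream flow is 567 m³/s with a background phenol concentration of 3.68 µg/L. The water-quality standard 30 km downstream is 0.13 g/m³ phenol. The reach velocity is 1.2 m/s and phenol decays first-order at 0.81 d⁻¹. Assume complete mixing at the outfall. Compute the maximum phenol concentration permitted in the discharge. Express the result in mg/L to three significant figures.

22.3 mg/L

3.68 µg/L = 0.00368 mg/L.
Travel time to the compliance point: t = 3e+04/1.2 = 2.5e+04 s = 0.2894 d; decay factor exp(−0.81·0.2894) = 0.7911.
So the concentration just after mixing may be at most 0.13/0.7911 = 0.1643 mg/L.
Mass balance: 0.1643·571.1 = 4.12·Cₑ + 567·0.00368.
Cₑ = (93.86 − 2.087) / 4.12 = 22.27 mg/L.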